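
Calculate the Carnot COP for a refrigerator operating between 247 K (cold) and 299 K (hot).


dT = 299 - 247 = 52 K
COP_carnot = T_cold / dT = 247 / 52
COP_carnot = 4.75

4.75


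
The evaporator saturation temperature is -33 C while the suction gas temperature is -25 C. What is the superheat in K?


Superheat = T_suction - T_evap
Superheat = -25 - (-33)
Superheat = 8 K

8


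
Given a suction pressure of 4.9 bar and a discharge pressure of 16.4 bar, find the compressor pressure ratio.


PR = P_high / P_low
PR = 16.4 / 4.9
PR = 3.347

3.347


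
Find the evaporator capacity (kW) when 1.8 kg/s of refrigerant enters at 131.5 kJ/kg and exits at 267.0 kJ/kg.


dh = 267.0 - 131.5 = 135.5 kJ/kg
Q_evap = m_dot * dh = 1.8 * 135.5
Q_evap = 243.9 kW

243.9


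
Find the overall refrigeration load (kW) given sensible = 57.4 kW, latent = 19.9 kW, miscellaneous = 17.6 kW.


Q_total = Q_s + Q_l + Q_misc
Q_total = 57.4 + 19.9 + 17.6
Q_total = 94.9 kW

94.9


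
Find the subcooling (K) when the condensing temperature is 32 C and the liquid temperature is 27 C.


Subcooling = T_cond - T_liquid
Subcooling = 32 - 27
Subcooling = 5 K

5


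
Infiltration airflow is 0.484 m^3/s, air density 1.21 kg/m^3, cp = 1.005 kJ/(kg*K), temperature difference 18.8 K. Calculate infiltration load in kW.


Q = V_dot * rho * cp * dT
Q = 0.484 * 1.21 * 1.005 * 18.8
Q = 11.065 kW

11.065


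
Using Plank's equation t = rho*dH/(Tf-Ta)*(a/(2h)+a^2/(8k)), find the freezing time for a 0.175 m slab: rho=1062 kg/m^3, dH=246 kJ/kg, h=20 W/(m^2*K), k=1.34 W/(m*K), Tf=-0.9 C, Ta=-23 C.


dT = -0.9 - (-23) = 22.1 K
term1 = a/(2h) = 0.175/(2*20) = 0.004375
term2 = a^2/(8k) = 0.175^2/(8*1.34) = 0.002856809701
t = rho*dH*1000/dT * (term1 + term2)
t = 1062*246*1000/22.1 * (0.004375 + 0.002856809701)
t = 85490 s

85490


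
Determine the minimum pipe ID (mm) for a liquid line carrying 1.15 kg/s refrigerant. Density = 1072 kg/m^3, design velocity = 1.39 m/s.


A = m_dot / (rho * v) = 1.15 / (1072 * 1.39) = 0.0007717706432 m^2
d = sqrt(4*A/pi) * 1000
d = 31.3 mm

31.3


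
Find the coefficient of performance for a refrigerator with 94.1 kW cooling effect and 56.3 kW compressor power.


COP = Q_evap / W
COP = 94.1 / 56.3
COP = 1.671

1.671


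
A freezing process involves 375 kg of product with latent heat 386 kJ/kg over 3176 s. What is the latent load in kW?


Q_lat = m * h_fg / t
Q_lat = 375 * 386 / 3176
Q_lat = 45.58 kW

45.58


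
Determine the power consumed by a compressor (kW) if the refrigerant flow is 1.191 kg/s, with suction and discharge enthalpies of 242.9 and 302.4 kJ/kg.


dh = 302.4 - 242.9 = 59.5 kJ/kg
W = m_dot * dh = 1.191 * 59.5 = 70.86 kW

70.86


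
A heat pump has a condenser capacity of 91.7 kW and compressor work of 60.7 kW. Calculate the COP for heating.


COP_hp = Q_cond / W
COP_hp = 91.7 / 60.7
COP_hp = 1.511

1.511


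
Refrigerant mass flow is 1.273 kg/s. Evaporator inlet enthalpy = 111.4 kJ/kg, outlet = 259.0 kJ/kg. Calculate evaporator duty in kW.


dh = 259.0 - 111.4 = 147.6 kJ/kg
Q_evap = m_dot * dh = 1.273 * 147.6
Q_evap = 187.89 kW

187.89


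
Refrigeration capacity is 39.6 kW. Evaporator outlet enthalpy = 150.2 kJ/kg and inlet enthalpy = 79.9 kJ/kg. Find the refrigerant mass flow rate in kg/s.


dh = 150.2 - 79.9 = 70.3 kJ/kg
m_dot = Q / dh = 39.6 / 70.3 = 0.5633 kg/s

0.5633


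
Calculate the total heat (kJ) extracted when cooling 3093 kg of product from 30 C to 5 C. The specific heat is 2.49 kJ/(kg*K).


dT = 30 - (5) = 25 K
Q = m * cp * dT = 3093 * 2.49 * 25
Q = 192539 kJ

192539


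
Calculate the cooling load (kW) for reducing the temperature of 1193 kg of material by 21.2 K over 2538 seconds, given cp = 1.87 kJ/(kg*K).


Q = m * cp * dT / t
Q = 1193 * 1.87 * 21.2 / 2538
Q = 18.635 kW

18.635


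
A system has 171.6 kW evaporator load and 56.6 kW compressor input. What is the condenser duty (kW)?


Q_cond = Q_evap + W
Q_cond = 171.6 + 56.6
Q_cond = 228.2 kW

228.2


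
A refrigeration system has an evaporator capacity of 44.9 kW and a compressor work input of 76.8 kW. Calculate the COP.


COP = Q_evap / W
COP = 44.9 / 76.8
COP = 0.585

0.585


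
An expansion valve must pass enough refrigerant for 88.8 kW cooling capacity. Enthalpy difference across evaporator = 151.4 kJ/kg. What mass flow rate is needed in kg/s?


m_dot = Q / dh
m_dot = 88.8 / 151.4
m_dot = 0.5865 kg/s

0.5865


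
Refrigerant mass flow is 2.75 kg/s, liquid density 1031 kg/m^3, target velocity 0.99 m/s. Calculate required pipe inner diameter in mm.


A = m_dot / (rho * v) = 2.75 / (1031 * 0.99) = 0.002694255847 m^2
d = sqrt(4*A/pi) * 1000
d = 58.6 mm

58.6


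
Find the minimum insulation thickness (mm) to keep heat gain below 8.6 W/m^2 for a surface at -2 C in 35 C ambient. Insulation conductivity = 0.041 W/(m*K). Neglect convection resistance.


dT = 35 - (-2) = 37 K
thickness = k * dT / q_max * 1000
thickness = 0.041 * 37 / 8.6 * 1000
thickness = 176.4 mm

176.4


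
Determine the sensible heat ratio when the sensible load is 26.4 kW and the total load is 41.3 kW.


SHR = Q_sensible / Q_total
SHR = 26.4 / 41.3
SHR = 0.639

0.639


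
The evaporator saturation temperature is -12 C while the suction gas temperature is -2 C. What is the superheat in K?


Superheat = T_suction - T_evap
Superheat = -2 - (-12)
Superheat = 10 K

10


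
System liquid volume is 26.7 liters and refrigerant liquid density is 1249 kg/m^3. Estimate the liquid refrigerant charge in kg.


Charge = V * rho / 1000
Charge = 26.7 * 1249 / 1000
Charge = 33.35 kg

33.35


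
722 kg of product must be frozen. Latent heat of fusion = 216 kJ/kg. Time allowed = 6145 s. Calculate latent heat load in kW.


Q_lat = m * h_fg / t
Q_lat = 722 * 216 / 6145
Q_lat = 25.38 kW

25.38


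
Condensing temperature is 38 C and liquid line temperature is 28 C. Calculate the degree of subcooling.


Subcooling = T_cond - T_liquid
Subcooling = 38 - 28
Subcooling = 10 K

10


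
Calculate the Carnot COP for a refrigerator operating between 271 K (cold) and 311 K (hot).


dT = 311 - 271 = 40 K
COP_carnot = T_cold / dT = 271 / 40
COP_carnot = 6.775

6.775


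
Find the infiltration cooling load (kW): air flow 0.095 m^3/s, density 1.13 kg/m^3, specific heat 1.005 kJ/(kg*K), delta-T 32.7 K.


Q = V_dot * rho * cp * dT
Q = 0.095 * 1.13 * 1.005 * 32.7
Q = 3.528 kW

3.528


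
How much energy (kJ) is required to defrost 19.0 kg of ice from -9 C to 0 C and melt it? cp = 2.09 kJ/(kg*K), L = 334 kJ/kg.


Sensible heat = cp * dT = 2.09 * 9 = 18.81 kJ/kg
Total per kg = 18.81 + 334 = 352.81 kJ/kg
Q = m * total = 19.0 * 352.81
Q = 6703.4 kJ

6703.4


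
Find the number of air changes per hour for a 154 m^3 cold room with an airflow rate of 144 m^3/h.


ACH = flow / volume
ACH = 144 / 154
ACH = 0.935

0.935


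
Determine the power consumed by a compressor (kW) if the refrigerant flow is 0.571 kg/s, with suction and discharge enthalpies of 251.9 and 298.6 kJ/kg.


dh = 298.6 - 251.9 = 46.7 kJ/kg
W = m_dot * dh = 0.571 * 46.7 = 26.67 kW

26.67


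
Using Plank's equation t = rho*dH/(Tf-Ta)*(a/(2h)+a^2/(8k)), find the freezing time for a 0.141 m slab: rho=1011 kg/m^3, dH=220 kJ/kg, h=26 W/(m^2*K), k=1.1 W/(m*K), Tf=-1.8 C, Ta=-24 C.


dT = -1.8 - (-24) = 22.2 K
term1 = a/(2h) = 0.141/(2*26) = 0.002711538462
term2 = a^2/(8k) = 0.141^2/(8*1.1) = 0.002259204545
t = rho*dH*1000/dT * (term1 + term2)
t = 1011*220*1000/22.2 * (0.002711538462 + 0.002259204545)
t = 49801 s

49801


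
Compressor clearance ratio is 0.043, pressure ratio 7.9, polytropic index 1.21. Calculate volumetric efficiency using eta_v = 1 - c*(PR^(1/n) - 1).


PR^(1/n) = 7.9^(1/1.21) = 5.5187481
eta_v = 1 - 0.043 * (5.5187481 - 1)
eta_v = 0.8057

0.8057


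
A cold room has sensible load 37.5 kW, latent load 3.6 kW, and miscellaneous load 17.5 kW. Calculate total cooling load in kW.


Q_total = Q_s + Q_l + Q_misc
Q_total = 37.5 + 3.6 + 17.5
Q_total = 58.6 kW

58.6


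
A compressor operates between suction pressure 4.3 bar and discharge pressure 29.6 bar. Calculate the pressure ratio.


PR = P_high / P_low
PR = 29.6 / 4.3
PR = 6.884

6.884


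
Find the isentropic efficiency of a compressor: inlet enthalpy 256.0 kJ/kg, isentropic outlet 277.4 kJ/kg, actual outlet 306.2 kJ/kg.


dh_ideal = 277.4 - 256.0 = 21.4 kJ/kg
dh_actual = 306.2 - 256.0 = 50.2 kJ/kg
eta_s = dh_ideal / dh_actual = 21.4 / 50.2
eta_s = 0.4263

0.4263


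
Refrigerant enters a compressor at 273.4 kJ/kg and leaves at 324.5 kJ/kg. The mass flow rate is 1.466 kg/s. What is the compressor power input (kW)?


dh = 324.5 - 273.4 = 51.1 kJ/kg
W = m_dot * dh = 1.466 * 51.1 = 74.91 kW

74.91


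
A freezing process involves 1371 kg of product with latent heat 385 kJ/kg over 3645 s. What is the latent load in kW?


Q_lat = m * h_fg / t
Q_lat = 1371 * 385 / 3645
Q_lat = 144.81 kW

144.81


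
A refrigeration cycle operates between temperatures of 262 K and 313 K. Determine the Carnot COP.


dT = 313 - 262 = 51 K
COP_carnot = T_cold / dT = 262 / 51
COP_carnot = 5.137

5.137


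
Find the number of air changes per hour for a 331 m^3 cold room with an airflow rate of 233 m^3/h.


ACH = flow / volume
ACH = 233 / 331
ACH = 0.704

0.704


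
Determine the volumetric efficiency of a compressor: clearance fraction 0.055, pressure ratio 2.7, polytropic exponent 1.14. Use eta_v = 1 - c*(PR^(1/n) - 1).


PR^(1/n) = 2.7^(1/1.14) = 2.38995249
eta_v = 1 - 0.055 * (2.38995249 - 1)
eta_v = 0.9236

0.9236


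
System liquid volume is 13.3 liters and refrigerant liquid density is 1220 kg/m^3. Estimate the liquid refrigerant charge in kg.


Charge = V * rho / 1000
Charge = 13.3 * 1220 / 1000
Charge = 16.23 kg

16.23


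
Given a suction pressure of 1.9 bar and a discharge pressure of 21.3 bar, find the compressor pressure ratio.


PR = P_high / P_low
PR = 21.3 / 1.9
PR = 11.211

11.211


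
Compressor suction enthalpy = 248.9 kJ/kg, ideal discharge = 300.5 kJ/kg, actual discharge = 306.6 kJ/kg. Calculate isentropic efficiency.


dh_ideal = 300.5 - 248.9 = 51.6 kJ/kg
dh_actual = 306.6 - 248.9 = 57.7 kJ/kg
eta_s = dh_ideal / dh_actual = 51.6 / 57.7
eta_s = 0.8943

0.8943


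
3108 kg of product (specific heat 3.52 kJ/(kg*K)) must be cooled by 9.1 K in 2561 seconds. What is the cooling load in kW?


Q = m * cp * dT / t
Q = 3108 * 3.52 * 9.1 / 2561
Q = 38.874 kW

38.874


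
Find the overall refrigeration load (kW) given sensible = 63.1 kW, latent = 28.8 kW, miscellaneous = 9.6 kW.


Q_total = Q_s + Q_l + Q_misc
Q_total = 63.1 + 28.8 + 9.6
Q_total = 101.5 kW

101.5


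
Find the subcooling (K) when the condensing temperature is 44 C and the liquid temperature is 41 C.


Subcooling = T_cond - T_liquid
Subcooling = 44 - 41
Subcooling = 3 K

3


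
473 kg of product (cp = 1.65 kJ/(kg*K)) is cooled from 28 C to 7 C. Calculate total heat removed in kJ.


dT = 28 - (7) = 21 K
Q = m * cp * dT = 473 * 1.65 * 21
Q = 16389 kJ

16389


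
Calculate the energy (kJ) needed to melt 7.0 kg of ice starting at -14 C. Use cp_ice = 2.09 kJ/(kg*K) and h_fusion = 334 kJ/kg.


Sensible heat = cp * dT = 2.09 * 14 = 29.26 kJ/kg
Total per kg = 29.26 + 334 = 363.26 kJ/kg
Q = m * total = 7.0 * 363.26
Q = 2542.8 kJ

2542.8


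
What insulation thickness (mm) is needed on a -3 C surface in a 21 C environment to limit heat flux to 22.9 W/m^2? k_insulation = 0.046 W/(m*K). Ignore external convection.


dT = 21 - (-3) = 24 K
thickness = k * dT / q_max * 1000
thickness = 0.046 * 24 / 22.9 * 1000
thickness = 48.2 mm

48.2


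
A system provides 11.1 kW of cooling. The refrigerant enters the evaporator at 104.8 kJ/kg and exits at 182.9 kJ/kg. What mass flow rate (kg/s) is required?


dh = 182.9 - 104.8 = 78.1 kJ/kg
m_dot = Q / dh = 11.1 / 78.1 = 0.1421 kg/s

0.1421


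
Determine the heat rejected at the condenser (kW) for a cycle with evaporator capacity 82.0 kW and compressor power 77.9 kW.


Q_cond = Q_evap + W
Q_cond = 82.0 + 77.9
Q_cond = 159.9 kW

159.9


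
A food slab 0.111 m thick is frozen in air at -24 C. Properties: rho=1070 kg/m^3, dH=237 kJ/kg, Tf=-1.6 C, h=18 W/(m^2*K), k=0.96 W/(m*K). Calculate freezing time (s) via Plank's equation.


dT = -1.6 - (-24) = 22.4 K
term1 = a/(2h) = 0.111/(2*18) = 0.003083333333
term2 = a^2/(8k) = 0.111^2/(8*0.96) = 0.001604296875
t = rho*dH*1000/dT * (term1 + term2)
t = 1070*237*1000/22.4 * (0.003083333333 + 0.001604296875)
t = 53069 s

53069


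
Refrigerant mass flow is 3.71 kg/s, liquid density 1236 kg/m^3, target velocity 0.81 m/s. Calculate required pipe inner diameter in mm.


A = m_dot / (rho * v) = 3.71 / (1236 * 0.81) = 0.003705701386 m^2
d = sqrt(4*A/pi) * 1000
d = 68.7 mm

68.7


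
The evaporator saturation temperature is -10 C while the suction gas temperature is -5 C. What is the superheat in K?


Superheat = T_suction - T_evap
Superheat = -5 - (-10)
Superheat = 5 K

5


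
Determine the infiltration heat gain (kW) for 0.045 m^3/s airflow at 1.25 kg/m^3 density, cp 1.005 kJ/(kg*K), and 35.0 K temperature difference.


Q = V_dot * rho * cp * dT
Q = 0.045 * 1.25 * 1.005 * 35.0
Q = 1.979 kW

1.979


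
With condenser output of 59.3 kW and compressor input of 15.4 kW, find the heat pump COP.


COP_hp = Q_cond / W
COP_hp = 59.3 / 15.4
COP_hp = 3.851

3.851


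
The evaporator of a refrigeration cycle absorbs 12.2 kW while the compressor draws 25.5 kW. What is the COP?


COP = Q_evap / W
COP = 12.2 / 25.5
COP = 0.478

0.478


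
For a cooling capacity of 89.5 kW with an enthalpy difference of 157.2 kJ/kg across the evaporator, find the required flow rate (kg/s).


m_dot = Q / dh
m_dot = 89.5 / 157.2
m_dot = 0.5693 kg/s

0.5693


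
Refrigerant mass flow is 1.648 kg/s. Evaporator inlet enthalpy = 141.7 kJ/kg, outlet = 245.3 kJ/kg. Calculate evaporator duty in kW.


dh = 245.3 - 141.7 = 103.6 kJ/kg
Q_evap = m_dot * dh = 1.648 * 103.6
Q_evap = 170.73 kW

170.73


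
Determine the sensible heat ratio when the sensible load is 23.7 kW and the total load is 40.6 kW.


SHR = Q_sensible / Q_total
SHR = 23.7 / 40.6
SHR = 0.584

0.584


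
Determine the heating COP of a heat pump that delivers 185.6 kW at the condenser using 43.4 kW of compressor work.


COP_hp = Q_cond / W
COP_hp = 185.6 / 43.4
COP_hp = 4.276

4.276


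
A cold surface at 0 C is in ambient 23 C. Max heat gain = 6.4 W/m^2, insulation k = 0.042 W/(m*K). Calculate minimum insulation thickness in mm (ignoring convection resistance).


dT = 23 - (0) = 23 K
thickness = k * dT / q_max * 1000
thickness = 0.042 * 23 / 6.4 * 1000
thickness = 150.9 mm

150.9


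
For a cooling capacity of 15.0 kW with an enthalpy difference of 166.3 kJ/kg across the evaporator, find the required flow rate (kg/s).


m_dot = Q / dh
m_dot = 15.0 / 166.3
m_dot = 0.0902 kg/s

0.0902


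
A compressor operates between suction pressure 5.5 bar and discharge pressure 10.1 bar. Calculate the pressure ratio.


PR = P_high / P_low
PR = 10.1 / 5.5
PR = 1.836

1.836


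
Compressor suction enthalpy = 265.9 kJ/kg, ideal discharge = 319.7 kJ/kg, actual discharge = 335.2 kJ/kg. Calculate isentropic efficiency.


dh_ideal = 319.7 - 265.9 = 53.8 kJ/kg
dh_actual = 335.2 - 265.9 = 69.3 kJ/kg
eta_s = dh_ideal / dh_actual = 53.8 / 69.3
eta_s = 0.7763

0.7763


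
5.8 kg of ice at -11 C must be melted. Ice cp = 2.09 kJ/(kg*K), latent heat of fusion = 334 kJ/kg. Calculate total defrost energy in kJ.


Sensible heat = cp * dT = 2.09 * 11 = 22.99 kJ/kg
Total per kg = 22.99 + 334 = 356.99 kJ/kg
Q = m * total = 5.8 * 356.99
Q = 2070.5 kJ

2070.5


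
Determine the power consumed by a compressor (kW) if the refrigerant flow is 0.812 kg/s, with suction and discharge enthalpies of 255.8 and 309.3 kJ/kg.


dh = 309.3 - 255.8 = 53.5 kJ/kg
W = m_dot * dh = 0.812 * 53.5 = 43.44 kW

43.44


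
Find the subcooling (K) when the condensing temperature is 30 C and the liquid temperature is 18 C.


Subcooling = T_cond - T_liquid
Subcooling = 30 - 18
Subcooling = 12 K

12


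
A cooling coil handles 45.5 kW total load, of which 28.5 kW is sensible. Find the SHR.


SHR = Q_sensible / Q_total
SHR = 28.5 / 45.5
SHR = 0.626

0.626


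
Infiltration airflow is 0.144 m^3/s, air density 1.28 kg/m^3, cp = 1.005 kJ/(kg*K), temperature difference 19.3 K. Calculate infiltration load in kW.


Q = V_dot * rho * cp * dT
Q = 0.144 * 1.28 * 1.005 * 19.3
Q = 3.575 kW

3.575


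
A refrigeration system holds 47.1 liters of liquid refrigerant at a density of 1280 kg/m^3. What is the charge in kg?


Charge = V * rho / 1000
Charge = 47.1 * 1280 / 1000
Charge = 60.29 kg

60.29


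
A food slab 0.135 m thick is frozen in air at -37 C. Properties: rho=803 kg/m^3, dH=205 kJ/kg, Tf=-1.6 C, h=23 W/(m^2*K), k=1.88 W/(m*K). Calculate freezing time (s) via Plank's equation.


dT = -1.6 - (-37) = 35.4 K
term1 = a/(2h) = 0.135/(2*23) = 0.002934782609
term2 = a^2/(8k) = 0.135^2/(8*1.88) = 0.001211768617
t = rho*dH*1000/dT * (term1 + term2)
t = 803*205*1000/35.4 * (0.002934782609 + 0.001211768617)
t = 19282 s

19282


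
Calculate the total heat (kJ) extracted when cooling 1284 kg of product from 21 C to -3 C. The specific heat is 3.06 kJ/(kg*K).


dT = 21 - (-3) = 24 K
Q = m * cp * dT = 1284 * 3.06 * 24
Q = 94297 kJ

94297


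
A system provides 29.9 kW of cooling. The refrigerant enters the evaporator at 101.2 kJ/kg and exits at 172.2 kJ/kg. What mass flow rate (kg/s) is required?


dh = 172.2 - 101.2 = 71.0 kJ/kg
m_dot = Q / dh = 29.9 / 71.0 = 0.4211 kg/s

0.4211


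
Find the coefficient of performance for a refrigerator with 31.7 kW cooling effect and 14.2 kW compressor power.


COP = Q_evap / W
COP = 31.7 / 14.2
COP = 2.232

2.232


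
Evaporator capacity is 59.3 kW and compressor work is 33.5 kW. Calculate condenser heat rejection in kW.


Q_cond = Q_evap + W
Q_cond = 59.3 + 33.5
Q_cond = 92.8 kW

92.8


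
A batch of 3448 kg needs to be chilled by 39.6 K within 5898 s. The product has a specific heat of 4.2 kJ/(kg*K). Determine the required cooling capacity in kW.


Q = m * cp * dT / t
Q = 3448 * 4.2 * 39.6 / 5898
Q = 97.231 kW

97.231


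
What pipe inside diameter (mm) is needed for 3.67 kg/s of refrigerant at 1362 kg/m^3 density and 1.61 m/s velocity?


A = m_dot / (rho * v) = 3.67 / (1362 * 1.61) = 0.001673643984 m^2
d = sqrt(4*A/pi) * 1000
d = 46.2 mm

46.2


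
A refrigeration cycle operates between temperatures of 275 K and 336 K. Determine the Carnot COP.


dT = 336 - 275 = 61 K
COP_carnot = T_cold / dT = 275 / 61
COP_carnot = 4.508

4.508


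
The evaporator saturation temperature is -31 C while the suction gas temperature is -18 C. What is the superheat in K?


Superheat = T_suction - T_evap
Superheat = -18 - (-31)
Superheat = 13 K

13


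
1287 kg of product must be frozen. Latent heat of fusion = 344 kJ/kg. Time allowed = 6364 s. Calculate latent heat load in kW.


Q_lat = m * h_fg / t
Q_lat = 1287 * 344 / 6364
Q_lat = 69.57 kW

69.57


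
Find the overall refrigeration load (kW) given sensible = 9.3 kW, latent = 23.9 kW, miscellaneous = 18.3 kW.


Q_total = Q_s + Q_l + Q_misc
Q_total = 9.3 + 23.9 + 18.3
Q_total = 51.5 kW

51.5


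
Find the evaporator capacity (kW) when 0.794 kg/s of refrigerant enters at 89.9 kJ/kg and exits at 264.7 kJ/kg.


dh = 264.7 - 89.9 = 174.8 kJ/kg
Q_evap = m_dot * dh = 0.794 * 174.8
Q_evap = 138.79 kW

138.79


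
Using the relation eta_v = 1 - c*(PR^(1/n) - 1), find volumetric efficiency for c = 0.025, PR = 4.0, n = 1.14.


PR^(1/n) = 4.0^(1/1.14) = 3.37382692
eta_v = 1 - 0.025 * (3.37382692 - 1)
eta_v = 0.9407

0.9407


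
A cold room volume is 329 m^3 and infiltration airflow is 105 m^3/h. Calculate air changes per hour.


ACH = flow / volume
ACH = 105 / 329
ACH = 0.319

0.319


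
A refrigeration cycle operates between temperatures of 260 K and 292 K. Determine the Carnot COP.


dT = 292 - 260 = 32 K
COP_carnot = T_cold / dT = 260 / 32
COP_carnot = 8.125

8.125


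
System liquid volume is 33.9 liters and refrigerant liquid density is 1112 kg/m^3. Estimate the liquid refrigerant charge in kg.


Charge = V * rho / 1000
Charge = 33.9 * 1112 / 1000
Charge = 37.7 kg

37.7


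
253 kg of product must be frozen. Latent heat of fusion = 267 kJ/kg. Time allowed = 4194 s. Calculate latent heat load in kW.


Q_lat = m * h_fg / t
Q_lat = 253 * 267 / 4194
Q_lat = 16.11 kW

16.11


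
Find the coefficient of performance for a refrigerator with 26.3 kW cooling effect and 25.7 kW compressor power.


COP = Q_evap / W
COP = 26.3 / 25.7
COP = 1.023

1.023


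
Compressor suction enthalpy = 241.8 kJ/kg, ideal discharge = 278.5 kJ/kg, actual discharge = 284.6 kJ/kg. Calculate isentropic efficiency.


dh_ideal = 278.5 - 241.8 = 36.7 kJ/kg
dh_actual = 284.6 - 241.8 = 42.8 kJ/kg
eta_s = dh_ideal / dh_actual = 36.7 / 42.8
eta_s = 0.8575

0.8575


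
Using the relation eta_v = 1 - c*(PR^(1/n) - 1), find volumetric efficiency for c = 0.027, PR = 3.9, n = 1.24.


PR^(1/n) = 3.9^(1/1.24) = 2.99685
eta_v = 1 - 0.027 * (2.99685 - 1)
eta_v = 0.9461

0.9461


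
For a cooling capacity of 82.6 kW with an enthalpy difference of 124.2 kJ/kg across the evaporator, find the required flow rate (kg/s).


m_dot = Q / dh
m_dot = 82.6 / 124.2
m_dot = 0.6651 kg/s

0.6651


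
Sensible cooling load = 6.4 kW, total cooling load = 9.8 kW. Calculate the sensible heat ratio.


SHR = Q_sensible / Q_total
SHR = 6.4 / 9.8
SHR = 0.653

0.653


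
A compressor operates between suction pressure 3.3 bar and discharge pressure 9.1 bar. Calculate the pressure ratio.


PR = P_high / P_low
PR = 9.1 / 3.3
PR = 2.758

2.758


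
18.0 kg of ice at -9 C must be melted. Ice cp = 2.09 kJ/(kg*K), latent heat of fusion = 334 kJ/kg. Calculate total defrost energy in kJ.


Sensible heat = cp * dT = 2.09 * 9 = 18.81 kJ/kg
Total per kg = 18.81 + 334 = 352.81 kJ/kg
Q = m * total = 18.0 * 352.81
Q = 6350.6 kJ

6350.6


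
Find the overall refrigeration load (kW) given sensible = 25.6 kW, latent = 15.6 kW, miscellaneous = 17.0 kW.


Q_total = Q_s + Q_l + Q_misc
Q_total = 25.6 + 15.6 + 17.0
Q_total = 58.2 kW

58.2


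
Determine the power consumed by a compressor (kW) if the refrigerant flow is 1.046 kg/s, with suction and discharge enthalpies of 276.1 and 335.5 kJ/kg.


dh = 335.5 - 276.1 = 59.4 kJ/kg
W = m_dot * dh = 1.046 * 59.4 = 62.13 kW

62.13


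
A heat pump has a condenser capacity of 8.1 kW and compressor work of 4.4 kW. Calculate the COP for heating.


COP_hp = Q_cond / W
COP_hp = 8.1 / 4.4
COP_hp = 1.841

1.841


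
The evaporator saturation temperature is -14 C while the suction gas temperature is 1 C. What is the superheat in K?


Superheat = T_suction - T_evap
Superheat = 1 - (-14)
Superheat = 15 K

15


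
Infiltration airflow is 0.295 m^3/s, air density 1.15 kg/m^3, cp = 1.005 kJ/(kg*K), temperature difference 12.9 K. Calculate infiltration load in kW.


Q = V_dot * rho * cp * dT
Q = 0.295 * 1.15 * 1.005 * 12.9
Q = 4.398 kW

4.398


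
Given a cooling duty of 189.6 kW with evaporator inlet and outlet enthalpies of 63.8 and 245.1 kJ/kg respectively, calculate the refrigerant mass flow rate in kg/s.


dh = 245.1 - 63.8 = 181.3 kJ/kg
m_dot = Q / dh = 189.6 / 181.3 = 1.0458 kg/s

1.0458


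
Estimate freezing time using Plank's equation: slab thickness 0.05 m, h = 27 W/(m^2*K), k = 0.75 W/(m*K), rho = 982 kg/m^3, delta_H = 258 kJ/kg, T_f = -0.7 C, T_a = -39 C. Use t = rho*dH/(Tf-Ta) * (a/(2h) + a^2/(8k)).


dT = -0.7 - (-39) = 38.3 K
term1 = a/(2h) = 0.05/(2*27) = 0.0009259259259
term2 = a^2/(8k) = 0.05^2/(8*0.75) = 0.0004166666667
t = rho*dH*1000/dT * (term1 + term2)
t = 982*258*1000/38.3 * (0.0009259259259 + 0.0004166666667)
t = 8881 s

8881


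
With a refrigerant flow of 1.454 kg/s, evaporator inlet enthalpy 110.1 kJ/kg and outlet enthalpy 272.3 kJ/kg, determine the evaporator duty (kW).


dh = 272.3 - 110.1 = 162.2 kJ/kg
Q_evap = m_dot * dh = 1.454 * 162.2
Q_evap = 235.84 kW

235.84


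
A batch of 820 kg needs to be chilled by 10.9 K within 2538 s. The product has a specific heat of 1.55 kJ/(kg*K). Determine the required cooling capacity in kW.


Q = m * cp * dT / t
Q = 820 * 1.55 * 10.9 / 2538
Q = 5.459 kW

5.459


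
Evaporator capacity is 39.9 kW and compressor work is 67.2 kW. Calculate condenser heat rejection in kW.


Q_cond = Q_evap + W
Q_cond = 39.9 + 67.2
Q_cond = 107.1 kW

107.1


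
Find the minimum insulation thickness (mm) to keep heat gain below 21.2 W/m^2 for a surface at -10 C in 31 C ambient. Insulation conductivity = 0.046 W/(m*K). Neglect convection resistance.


dT = 31 - (-10) = 41 K
thickness = k * dT / q_max * 1000
thickness = 0.046 * 41 / 21.2 * 1000
thickness = 89.0 mm

89.0


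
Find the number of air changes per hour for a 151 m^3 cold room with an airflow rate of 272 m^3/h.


ACH = flow / volume
ACH = 272 / 151
ACH = 1.801

1.801


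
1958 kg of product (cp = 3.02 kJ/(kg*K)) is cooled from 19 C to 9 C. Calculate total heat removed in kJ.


dT = 19 - (9) = 10 K
Q = m * cp * dT = 1958 * 3.02 * 10
Q = 59132 kJ

59132


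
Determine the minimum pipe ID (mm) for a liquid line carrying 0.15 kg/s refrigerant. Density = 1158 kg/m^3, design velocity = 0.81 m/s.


A = m_dot / (rho * v) = 0.15 / (1158 * 0.81) = 0.0001599181219 m^2
d = sqrt(4*A/pi) * 1000
d = 14.3 mm

14.3


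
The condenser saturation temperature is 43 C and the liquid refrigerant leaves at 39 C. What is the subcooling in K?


Subcooling = T_cond - T_liquid
Subcooling = 43 - 39
Subcooling = 4 K

4


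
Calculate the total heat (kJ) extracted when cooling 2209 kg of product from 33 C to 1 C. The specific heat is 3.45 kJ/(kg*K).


dT = 33 - (1) = 32 K
Q = m * cp * dT = 2209 * 3.45 * 32
Q = 243874 kJ

243874


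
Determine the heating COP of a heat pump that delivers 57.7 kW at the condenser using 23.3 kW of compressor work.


COP_hp = Q_cond / W
COP_hp = 57.7 / 23.3
COP_hp = 2.476

2.476


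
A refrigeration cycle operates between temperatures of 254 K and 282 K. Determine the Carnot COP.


dT = 282 - 254 = 28 K
COP_carnot = T_cold / dT = 254 / 28
COP_carnot = 9.071

9.071


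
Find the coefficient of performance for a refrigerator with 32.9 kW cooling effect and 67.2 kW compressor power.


COP = Q_evap / W
COP = 32.9 / 67.2
COP = 0.49

0.49


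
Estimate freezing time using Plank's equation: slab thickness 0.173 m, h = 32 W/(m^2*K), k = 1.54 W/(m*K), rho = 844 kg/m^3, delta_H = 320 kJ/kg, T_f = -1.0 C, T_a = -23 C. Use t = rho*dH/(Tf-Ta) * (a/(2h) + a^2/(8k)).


dT = -1.0 - (-23) = 22.0 K
term1 = a/(2h) = 0.173/(2*32) = 0.002703125
term2 = a^2/(8k) = 0.173^2/(8*1.54) = 0.002429301948
t = rho*dH*1000/dT * (term1 + term2)
t = 844*320*1000/22.0 * (0.002703125 + 0.002429301948)
t = 63008 s

63008


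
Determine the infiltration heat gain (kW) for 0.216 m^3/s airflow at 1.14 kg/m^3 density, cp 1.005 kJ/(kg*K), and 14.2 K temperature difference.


Q = V_dot * rho * cp * dT
Q = 0.216 * 1.14 * 1.005 * 14.2
Q = 3.514 kW

3.514


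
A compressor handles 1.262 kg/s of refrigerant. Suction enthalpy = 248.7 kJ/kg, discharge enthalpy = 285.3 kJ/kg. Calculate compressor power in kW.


dh = 285.3 - 248.7 = 36.6 kJ/kg
W = m_dot * dh = 1.262 * 36.6 = 46.19 kW

46.19


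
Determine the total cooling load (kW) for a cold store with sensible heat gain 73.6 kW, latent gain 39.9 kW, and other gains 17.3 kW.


Q_total = Q_s + Q_l + Q_misc
Q_total = 73.6 + 39.9 + 17.3
Q_total = 130.8 kW

130.8


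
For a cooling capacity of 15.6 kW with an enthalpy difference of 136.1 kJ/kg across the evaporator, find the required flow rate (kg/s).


m_dot = Q / dh
m_dot = 15.6 / 136.1
m_dot = 0.1146 kg/s

0.1146


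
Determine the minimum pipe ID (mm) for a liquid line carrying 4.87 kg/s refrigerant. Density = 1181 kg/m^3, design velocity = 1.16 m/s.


A = m_dot / (rho * v) = 4.87 / (1181 * 1.16) = 0.003554848317 m^2
d = sqrt(4*A/pi) * 1000
d = 67.3 mm

67.3


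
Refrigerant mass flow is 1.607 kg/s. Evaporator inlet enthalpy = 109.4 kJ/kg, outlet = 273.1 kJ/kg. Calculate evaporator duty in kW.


dh = 273.1 - 109.4 = 163.7 kJ/kg
Q_evap = m_dot * dh = 1.607 * 163.7
Q_evap = 263.07 kW

263.07


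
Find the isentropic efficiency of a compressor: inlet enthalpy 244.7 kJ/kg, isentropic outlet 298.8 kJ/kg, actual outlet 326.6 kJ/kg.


dh_ideal = 298.8 - 244.7 = 54.1 kJ/kg
dh_actual = 326.6 - 244.7 = 81.9 kJ/kg
eta_s = dh_ideal / dh_actual = 54.1 / 81.9
eta_s = 0.6606

0.6606


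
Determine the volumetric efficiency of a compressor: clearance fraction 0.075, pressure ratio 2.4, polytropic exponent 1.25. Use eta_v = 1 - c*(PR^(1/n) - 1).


PR^(1/n) = 2.4^(1/1.25) = 2.01450799
eta_v = 1 - 0.075 * (2.01450799 - 1)
eta_v = 0.9239

0.9239


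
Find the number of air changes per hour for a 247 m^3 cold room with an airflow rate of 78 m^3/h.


ACH = flow / volume
ACH = 78 / 247
ACH = 0.316

0.316


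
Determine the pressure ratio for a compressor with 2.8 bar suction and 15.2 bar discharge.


PR = P_high / P_low
PR = 15.2 / 2.8
PR = 5.429

5.429


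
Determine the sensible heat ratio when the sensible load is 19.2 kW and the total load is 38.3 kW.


SHR = Q_sensible / Q_total
SHR = 19.2 / 38.3
SHR = 0.501

0.501


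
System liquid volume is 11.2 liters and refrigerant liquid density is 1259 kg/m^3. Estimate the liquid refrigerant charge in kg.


Charge = V * rho / 1000
Charge = 11.2 * 1259 / 1000
Charge = 14.1 kg

14.1


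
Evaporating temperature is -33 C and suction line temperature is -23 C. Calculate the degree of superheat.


Superheat = T_suction - T_evap
Superheat = -23 - (-33)
Superheat = 10 K

10


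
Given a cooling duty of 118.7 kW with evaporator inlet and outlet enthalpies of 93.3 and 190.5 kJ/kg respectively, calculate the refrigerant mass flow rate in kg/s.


dh = 190.5 - 93.3 = 97.2 kJ/kg
m_dot = Q / dh = 118.7 / 97.2 = 1.2212 kg/s

1.2212


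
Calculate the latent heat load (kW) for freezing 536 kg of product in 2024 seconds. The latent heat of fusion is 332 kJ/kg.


Q_lat = m * h_fg / t
Q_lat = 536 * 332 / 2024
Q_lat = 87.92 kW

87.92


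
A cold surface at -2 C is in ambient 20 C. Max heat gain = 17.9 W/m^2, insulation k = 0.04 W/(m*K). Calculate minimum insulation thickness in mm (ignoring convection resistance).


dT = 20 - (-2) = 22 K
thickness = k * dT / q_max * 1000
thickness = 0.04 * 22 / 17.9 * 1000
thickness = 49.2 mm

49.2


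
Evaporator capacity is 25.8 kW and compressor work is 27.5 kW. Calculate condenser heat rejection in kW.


Q_cond = Q_evap + W
Q_cond = 25.8 + 27.5
Q_cond = 53.3 kW

53.3


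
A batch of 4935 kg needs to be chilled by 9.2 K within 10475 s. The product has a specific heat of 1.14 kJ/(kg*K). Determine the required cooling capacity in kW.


Q = m * cp * dT / t
Q = 4935 * 1.14 * 9.2 / 10475
Q = 4.941 kW

4.941


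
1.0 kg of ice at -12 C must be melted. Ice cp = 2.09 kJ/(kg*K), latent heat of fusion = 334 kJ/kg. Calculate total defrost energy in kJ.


Sensible heat = cp * dT = 2.09 * 12 = 25.08 kJ/kg
Total per kg = 25.08 + 334 = 359.08 kJ/kg
Q = m * total = 1.0 * 359.08
Q = 359.1 kJ

359.1


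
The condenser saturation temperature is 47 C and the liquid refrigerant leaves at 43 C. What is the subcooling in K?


Subcooling = T_cond - T_liquid
Subcooling = 47 - 43
Subcooling = 4 K

4


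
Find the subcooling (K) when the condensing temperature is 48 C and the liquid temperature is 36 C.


Subcooling = T_cond - T_liquid
Subcooling = 48 - 36
Subcooling = 12 K

12


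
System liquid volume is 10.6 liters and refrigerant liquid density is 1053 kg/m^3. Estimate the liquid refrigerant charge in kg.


Charge = V * rho / 1000
Charge = 10.6 * 1053 / 1000
Charge = 11.16 kg

11.16


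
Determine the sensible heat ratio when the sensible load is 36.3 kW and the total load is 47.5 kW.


SHR = Q_sensible / Q_total
SHR = 36.3 / 47.5
SHR = 0.764

0.764


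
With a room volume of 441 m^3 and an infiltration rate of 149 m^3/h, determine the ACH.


ACH = flow / volume
ACH = 149 / 441
ACH = 0.338

0.338


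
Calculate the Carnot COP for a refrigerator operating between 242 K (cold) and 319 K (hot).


dT = 319 - 242 = 77 K
COP_carnot = T_cold / dT = 242 / 77
COP_carnot = 3.143

3.143


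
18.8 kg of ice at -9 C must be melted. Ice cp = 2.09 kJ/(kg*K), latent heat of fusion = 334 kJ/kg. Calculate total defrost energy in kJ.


Sensible heat = cp * dT = 2.09 * 9 = 18.81 kJ/kg
Total per kg = 18.81 + 334 = 352.81 kJ/kg
Q = m * total = 18.8 * 352.81
Q = 6632.8 kJ

6632.8


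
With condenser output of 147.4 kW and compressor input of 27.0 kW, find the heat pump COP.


COP_hp = Q_cond / W
COP_hp = 147.4 / 27.0
COP_hp = 5.459

5.459


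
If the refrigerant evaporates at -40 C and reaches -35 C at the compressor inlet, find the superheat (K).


Superheat = T_suction - T_evap
Superheat = -35 - (-40)
Superheat = 5 K

5


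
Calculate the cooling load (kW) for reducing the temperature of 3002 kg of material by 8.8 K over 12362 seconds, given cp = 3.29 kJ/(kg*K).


Q = m * cp * dT / t
Q = 3002 * 3.29 * 8.8 / 12362
Q = 7.031 kW

7.031


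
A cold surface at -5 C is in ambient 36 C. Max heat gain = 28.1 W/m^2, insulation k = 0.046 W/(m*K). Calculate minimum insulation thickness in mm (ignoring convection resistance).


dT = 36 - (-5) = 41 K
thickness = k * dT / q_max * 1000
thickness = 0.046 * 41 / 28.1 * 1000
thickness = 67.1 mm

67.1


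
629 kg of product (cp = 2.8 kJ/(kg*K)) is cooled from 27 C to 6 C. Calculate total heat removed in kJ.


dT = 27 - (6) = 21 K
Q = m * cp * dT = 629 * 2.8 * 21
Q = 36985 kJ

36985


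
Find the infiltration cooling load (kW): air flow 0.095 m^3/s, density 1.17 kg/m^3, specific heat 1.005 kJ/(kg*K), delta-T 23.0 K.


Q = V_dot * rho * cp * dT
Q = 0.095 * 1.17 * 1.005 * 23.0
Q = 2.569 kW

2.569


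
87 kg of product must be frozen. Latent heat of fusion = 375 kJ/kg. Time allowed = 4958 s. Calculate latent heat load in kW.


Q_lat = m * h_fg / t
Q_lat = 87 * 375 / 4958
Q_lat = 6.58 kW

6.58


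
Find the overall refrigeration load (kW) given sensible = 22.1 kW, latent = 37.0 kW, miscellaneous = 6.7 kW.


Q_total = Q_s + Q_l + Q_misc
Q_total = 22.1 + 37.0 + 6.7
Q_total = 65.8 kW

65.8


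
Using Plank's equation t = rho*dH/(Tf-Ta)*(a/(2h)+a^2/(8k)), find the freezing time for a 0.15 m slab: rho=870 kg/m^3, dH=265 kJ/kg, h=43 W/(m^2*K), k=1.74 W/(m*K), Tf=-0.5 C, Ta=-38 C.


dT = -0.5 - (-38) = 37.5 K
term1 = a/(2h) = 0.15/(2*43) = 0.001744186047
term2 = a^2/(8k) = 0.15^2/(8*1.74) = 0.00161637931
t = rho*dH*1000/dT * (term1 + term2)
t = 870*265*1000/37.5 * (0.001744186047 + 0.00161637931)
t = 20661 s

20661


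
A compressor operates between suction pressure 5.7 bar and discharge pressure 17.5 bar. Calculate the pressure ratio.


PR = P_high / P_low
PR = 17.5 / 5.7
PR = 3.07

3.07


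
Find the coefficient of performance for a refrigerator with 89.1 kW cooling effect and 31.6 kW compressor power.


COP = Q_evap / W
COP = 89.1 / 31.6
COP = 2.82

2.82


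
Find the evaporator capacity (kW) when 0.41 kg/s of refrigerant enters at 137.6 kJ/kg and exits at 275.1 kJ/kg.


dh = 275.1 - 137.6 = 137.5 kJ/kg
Q_evap = m_dot * dh = 0.41 * 137.5
Q_evap = 56.38 kW

56.38


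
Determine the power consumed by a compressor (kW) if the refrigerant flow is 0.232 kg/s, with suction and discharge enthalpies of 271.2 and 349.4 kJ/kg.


dh = 349.4 - 271.2 = 78.2 kJ/kg
W = m_dot * dh = 0.232 * 78.2 = 18.14 kW

18.14


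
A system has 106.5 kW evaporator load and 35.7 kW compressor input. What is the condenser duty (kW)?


Q_cond = Q_evap + W
Q_cond = 106.5 + 35.7
Q_cond = 142.2 kW

142.2


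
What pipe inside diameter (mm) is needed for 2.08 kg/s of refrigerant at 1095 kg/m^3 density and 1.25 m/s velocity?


A = m_dot / (rho * v) = 2.08 / (1095 * 1.25) = 0.001519634703 m^2
d = sqrt(4*A/pi) * 1000
d = 44.0 mm

44.0


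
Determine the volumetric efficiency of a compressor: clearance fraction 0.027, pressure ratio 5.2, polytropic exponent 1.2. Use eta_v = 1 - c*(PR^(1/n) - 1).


PR^(1/n) = 5.2^(1/1.2) = 3.95065816
eta_v = 1 - 0.027 * (3.95065816 - 1)
eta_v = 0.9203

0.9203


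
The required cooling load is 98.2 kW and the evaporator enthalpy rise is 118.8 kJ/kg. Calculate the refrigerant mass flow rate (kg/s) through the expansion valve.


m_dot = Q / dh
m_dot = 98.2 / 118.8
m_dot = 0.8266 kg/s

0.8266


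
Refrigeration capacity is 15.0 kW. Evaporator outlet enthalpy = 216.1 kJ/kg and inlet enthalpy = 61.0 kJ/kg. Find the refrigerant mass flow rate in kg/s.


dh = 216.1 - 61.0 = 155.1 kJ/kg
m_dot = Q / dh = 15.0 / 155.1 = 0.0967 kg/s

0.0967


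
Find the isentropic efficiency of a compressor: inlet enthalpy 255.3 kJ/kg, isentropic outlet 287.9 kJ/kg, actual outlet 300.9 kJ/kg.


dh_ideal = 287.9 - 255.3 = 32.6 kJ/kg
dh_actual = 300.9 - 255.3 = 45.6 kJ/kg
eta_s = dh_ideal / dh_actual = 32.6 / 45.6
eta_s = 0.7149

0.7149


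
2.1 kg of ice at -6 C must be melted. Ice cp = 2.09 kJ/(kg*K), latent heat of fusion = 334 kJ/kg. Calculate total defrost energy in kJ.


Sensible heat = cp * dT = 2.09 * 6 = 12.54 kJ/kg
Total per kg = 12.54 + 334 = 346.54 kJ/kg
Q = m * total = 2.1 * 346.54
Q = 727.7 kJ

727.7


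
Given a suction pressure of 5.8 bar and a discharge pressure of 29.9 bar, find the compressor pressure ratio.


PR = P_high / P_low
PR = 29.9 / 5.8
PR = 5.155

5.155


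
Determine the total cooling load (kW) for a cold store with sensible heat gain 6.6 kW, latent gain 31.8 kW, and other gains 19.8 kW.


Q_total = Q_s + Q_l + Q_misc
Q_total = 6.6 + 31.8 + 19.8
Q_total = 58.2 kW

58.2


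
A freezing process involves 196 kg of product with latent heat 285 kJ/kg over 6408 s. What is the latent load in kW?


Q_lat = m * h_fg / t
Q_lat = 196 * 285 / 6408
Q_lat = 8.72 kW

8.72


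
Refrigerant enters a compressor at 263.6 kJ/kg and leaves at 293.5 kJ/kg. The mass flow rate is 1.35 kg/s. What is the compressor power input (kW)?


dh = 293.5 - 263.6 = 29.9 kJ/kg
W = m_dot * dh = 1.35 * 29.9 = 40.37 kW

40.37


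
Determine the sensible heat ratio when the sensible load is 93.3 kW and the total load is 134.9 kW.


SHR = Q_sensible / Q_total
SHR = 93.3 / 134.9
SHR = 0.692

0.692


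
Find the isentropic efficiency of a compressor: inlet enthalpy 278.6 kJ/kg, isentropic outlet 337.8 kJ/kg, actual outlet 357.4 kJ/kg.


dh_ideal = 337.8 - 278.6 = 59.2 kJ/kg
dh_actual = 357.4 - 278.6 = 78.8 kJ/kg
eta_s = dh_ideal / dh_actual = 59.2 / 78.8
eta_s = 0.7513

0.7513


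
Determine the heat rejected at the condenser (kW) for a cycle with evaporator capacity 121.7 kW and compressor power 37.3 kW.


Q_cond = Q_evap + W
Q_cond = 121.7 + 37.3
Q_cond = 159.0 kW

159.0


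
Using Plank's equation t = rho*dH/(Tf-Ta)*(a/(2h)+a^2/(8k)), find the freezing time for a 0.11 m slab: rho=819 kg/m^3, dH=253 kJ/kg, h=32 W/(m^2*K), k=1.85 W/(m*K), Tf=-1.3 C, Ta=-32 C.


dT = -1.3 - (-32) = 30.7 K
term1 = a/(2h) = 0.11/(2*32) = 0.00171875
term2 = a^2/(8k) = 0.11^2/(8*1.85) = 0.0008175675676
t = rho*dH*1000/dT * (term1 + term2)
t = 819*253*1000/30.7 * (0.00171875 + 0.0008175675676)
t = 17119 s

17119


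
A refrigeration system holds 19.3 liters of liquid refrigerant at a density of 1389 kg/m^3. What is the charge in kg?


Charge = V * rho / 1000
Charge = 19.3 * 1389 / 1000
Charge = 26.81 kg

26.81


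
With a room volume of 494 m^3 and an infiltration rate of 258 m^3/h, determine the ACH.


ACH = flow / volume
ACH = 258 / 494
ACH = 0.522

0.522
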